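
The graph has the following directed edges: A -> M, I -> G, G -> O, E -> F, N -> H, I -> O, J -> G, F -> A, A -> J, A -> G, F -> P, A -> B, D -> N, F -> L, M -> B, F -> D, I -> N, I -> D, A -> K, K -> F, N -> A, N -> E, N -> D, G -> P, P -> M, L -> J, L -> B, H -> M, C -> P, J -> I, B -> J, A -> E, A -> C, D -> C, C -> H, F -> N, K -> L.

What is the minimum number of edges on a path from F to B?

2

Level 0: F
Level 1: A, D, L, N, P
Level 2: B, C, E, G, H, J, K, M
Level 3: I, O
B first appears at level 2.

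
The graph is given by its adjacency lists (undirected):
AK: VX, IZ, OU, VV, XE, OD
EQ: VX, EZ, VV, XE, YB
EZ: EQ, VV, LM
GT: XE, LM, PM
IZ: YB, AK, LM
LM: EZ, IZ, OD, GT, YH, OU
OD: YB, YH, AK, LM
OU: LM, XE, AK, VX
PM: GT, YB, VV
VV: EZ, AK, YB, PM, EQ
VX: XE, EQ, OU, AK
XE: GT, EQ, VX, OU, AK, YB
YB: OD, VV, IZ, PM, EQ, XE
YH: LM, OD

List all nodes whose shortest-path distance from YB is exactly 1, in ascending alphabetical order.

Level 0: YB
Level 1: EQ, IZ, OD, PM, VV, XE
Level 2: AK, EZ, GT, LM, OU, VX, YH

EQ, IZ, OD, PM, VV, XE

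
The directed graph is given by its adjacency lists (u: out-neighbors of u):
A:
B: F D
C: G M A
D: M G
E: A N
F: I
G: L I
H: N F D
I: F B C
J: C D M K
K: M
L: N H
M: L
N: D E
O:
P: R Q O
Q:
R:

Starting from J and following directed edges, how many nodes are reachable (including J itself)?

14

BFS from J visits: J, C, D, M, K, G, A, L, I, N, H, F, B, E
Reachable nodes: 14 of 18 total.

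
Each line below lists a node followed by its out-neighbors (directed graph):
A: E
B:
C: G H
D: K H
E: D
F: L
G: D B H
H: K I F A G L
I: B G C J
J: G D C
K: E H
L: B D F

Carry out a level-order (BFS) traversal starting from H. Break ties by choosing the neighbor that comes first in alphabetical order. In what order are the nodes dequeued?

H, A, F, G, I, K, L, E, B, D, C, J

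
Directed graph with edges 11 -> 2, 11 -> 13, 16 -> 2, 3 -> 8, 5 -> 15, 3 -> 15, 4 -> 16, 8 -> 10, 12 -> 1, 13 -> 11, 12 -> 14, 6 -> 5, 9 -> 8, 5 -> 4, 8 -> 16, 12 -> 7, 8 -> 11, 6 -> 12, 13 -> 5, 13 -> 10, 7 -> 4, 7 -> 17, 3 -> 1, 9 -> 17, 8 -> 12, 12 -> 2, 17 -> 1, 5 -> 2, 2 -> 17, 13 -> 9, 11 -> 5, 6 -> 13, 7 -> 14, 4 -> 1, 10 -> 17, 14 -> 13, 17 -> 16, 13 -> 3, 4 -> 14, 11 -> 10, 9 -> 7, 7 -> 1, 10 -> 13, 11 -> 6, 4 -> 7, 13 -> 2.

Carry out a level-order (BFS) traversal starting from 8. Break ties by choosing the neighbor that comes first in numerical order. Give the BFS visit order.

8, 10, 11, 12, 16, 13, 17, 2, 5, 6, 1, 7, 14, 3, 9, 4, 15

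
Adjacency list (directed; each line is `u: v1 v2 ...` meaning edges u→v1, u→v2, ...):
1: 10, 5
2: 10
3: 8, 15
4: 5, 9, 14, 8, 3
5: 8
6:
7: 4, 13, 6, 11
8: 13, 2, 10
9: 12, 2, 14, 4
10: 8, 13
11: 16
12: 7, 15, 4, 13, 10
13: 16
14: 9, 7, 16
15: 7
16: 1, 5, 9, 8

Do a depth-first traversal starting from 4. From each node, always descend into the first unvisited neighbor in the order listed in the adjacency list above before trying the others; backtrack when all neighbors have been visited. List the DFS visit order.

Visit 4
4 → 5
5 → 8
8 → 13
13 → 16
16 → 1
1 → 10
16 → 9
9 → 12
12 → 7
7 → 6
7 → 11
12 → 15
9 → 2
9 → 14
4 → 3

4 5 8 13 16 1 10 9 12 7 6 11 15 2 14 3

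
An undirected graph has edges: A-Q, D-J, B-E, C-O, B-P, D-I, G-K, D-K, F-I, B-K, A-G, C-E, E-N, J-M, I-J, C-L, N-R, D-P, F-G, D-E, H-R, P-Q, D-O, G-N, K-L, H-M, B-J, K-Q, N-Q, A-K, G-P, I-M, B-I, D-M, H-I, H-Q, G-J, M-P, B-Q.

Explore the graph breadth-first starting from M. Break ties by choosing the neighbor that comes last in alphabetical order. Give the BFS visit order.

Visit M; enqueue P, J, I, H, D → queue [P, J, I, H, D]
Visit P; enqueue Q, G, B → queue [J, I, H, D, Q, G, B]
Visit J → queue [I, H, D, Q, G, B]
Visit I; enqueue F → queue [H, D, Q, G, B, F]
Visit H; enqueue R → queue [D, Q, G, B, F, R]
Visit D; enqueue O, K, E → queue [Q, G, B, F, R, O, K, E]
Visit Q; enqueue N, A → queue [G, B, F, R, O, K, E, N, A]
Visit G → queue [B, F, R, O, K, E, N, A]
Visit B → queue [F, R, O, K, E, N, A]
Visit F → queue [R, O, K, E, N, A]
Visit R → queue [O, K, E, N, A]
Visit O; enqueue C → queue [K, E, N, A, C]
Visit K; enqueue L → queue [E, N, A, C, L]
Visit E → queue [N, A, C, L]
Visit N → queue [A, C, L]
Visit A → queue [C, L]
Visit C → queue [L]
Visit L → queue []

M → P → J → I → H → D → Q → G → B → F → R → O → K → E → N → A → C → L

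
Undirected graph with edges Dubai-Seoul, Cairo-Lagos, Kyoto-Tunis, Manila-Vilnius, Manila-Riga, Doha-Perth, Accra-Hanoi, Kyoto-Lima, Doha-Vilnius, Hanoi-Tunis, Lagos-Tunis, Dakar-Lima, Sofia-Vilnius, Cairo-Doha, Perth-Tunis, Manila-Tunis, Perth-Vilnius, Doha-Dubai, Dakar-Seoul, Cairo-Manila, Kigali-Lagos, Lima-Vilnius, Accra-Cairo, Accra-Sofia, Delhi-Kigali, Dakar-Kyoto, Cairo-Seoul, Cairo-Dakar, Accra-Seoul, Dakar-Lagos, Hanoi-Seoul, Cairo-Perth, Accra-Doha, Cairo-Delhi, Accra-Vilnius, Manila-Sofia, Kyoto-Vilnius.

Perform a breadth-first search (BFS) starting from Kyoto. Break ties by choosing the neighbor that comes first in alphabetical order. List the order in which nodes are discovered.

Kyoto, Dakar, Lima, Tunis, Vilnius, Cairo, Lagos, Seoul, Hanoi, Manila, Perth, Accra, Doha, Sofia, Delhi, Kigali, Dubai, Riga

Visit Kyoto; enqueue Dakar, Lima, Tunis, Vilnius → queue [Dakar, Lima, Tunis, Vilnius]
Visit Dakar; enqueue Cairo, Lagos, Seoul → queue [Lima, Tunis, Vilnius, Cairo, Lagos, Seoul]
Visit Lima → queue [Tunis, Vilnius, Cairo, Lagos, Seoul]
Visit Tunis; enqueue Hanoi, Manila, Perth → queue [Vilnius, Cairo, Lagos, Seoul, Hanoi, Manila, Perth]
Visit Vilnius; enqueue Accra, Doha, Sofia → queue [Cairo, Lagos, Seoul, Hanoi, Manila, Perth, Accra, Doha, Sofia]
Visit Cairo; enqueue Delhi → queue [Lagos, Seoul, Hanoi, Manila, Perth, Accra, Doha, Sofia, Delhi]
Visit Lagos; enqueue Kigali → queue [Seoul, Hanoi, Manila, Perth, Accra, Doha, Sofia, Delhi, Kigali]
Visit Seoul; enqueue Dubai → queue [Hanoi, Manila, Perth, Accra, Doha, Sofia, Delhi, Kigali, Dubai]
Visit Hanoi → queue [Manila, Perth, Accra, Doha, Sofia, Delhi, Kigali, Dubai]
Visit Manila; enqueue Riga → queue [Perth, Accra, Doha, Sofia, Delhi, Kigali, Dubai, Riga]
Visit Perth → queue [Accra, Doha, Sofia, Delhi, Kigali, Dubai, Riga]
Visit Accra → queue [Doha, Sofia, Delhi, Kigali, Dubai, Riga]
Visit Doha → queue [Sofia, Delhi, Kigali, Dubai, Riga]
Visit Sofia → queue [Delhi, Kigali, Dubai, Riga]
Visit Delhi → queue [Kigali, Dubai, Riga]
Visit Kigali → queue [Dubai, Riga]
Visit Dubai → queue [Riga]
Visit Riga → queue []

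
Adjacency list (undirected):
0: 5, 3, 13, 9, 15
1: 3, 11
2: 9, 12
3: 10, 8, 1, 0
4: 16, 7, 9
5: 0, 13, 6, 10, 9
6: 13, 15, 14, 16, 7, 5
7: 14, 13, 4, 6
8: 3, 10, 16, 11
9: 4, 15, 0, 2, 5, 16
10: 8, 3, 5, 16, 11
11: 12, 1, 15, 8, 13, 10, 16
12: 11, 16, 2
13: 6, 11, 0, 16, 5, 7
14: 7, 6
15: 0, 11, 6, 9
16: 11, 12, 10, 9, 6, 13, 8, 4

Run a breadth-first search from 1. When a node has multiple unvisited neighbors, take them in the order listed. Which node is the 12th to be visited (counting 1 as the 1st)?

9

Visit 1; enqueue 3, 11 → queue [3, 11]
Visit 3; enqueue 10, 8, 0 → queue [11, 10, 8, 0]
Visit 11; enqueue 12, 15, 13, 16 → queue [10, 8, 0, 12, 15, 13, 16]
Visit 10; enqueue 5 → queue [8, 0, 12, 15, 13, 16, 5]
Visit 8 → queue [0, 12, 15, 13, 16, 5]
Visit 0; enqueue 9 → queue [12, 15, 13, 16, 5, 9]
Visit 12; enqueue 2 → queue [15, 13, 16, 5, 9, 2]
Visit 15; enqueue 6 → queue [13, 16, 5, 9, 2, 6]
Visit 13; enqueue 7 → queue [16, 5, 9, 2, 6, 7]
Visit 16; enqueue 4 → queue [5, 9, 2, 6, 7, 4]
Visit 5 → queue [9, 2, 6, 7, 4]
Visit 9 → queue [2, 6, 7, 4]
Visit 2 → queue [6, 7, 4]
Visit 6; enqueue 14 → queue [7, 4, 14]
Visit 7 → queue [4, 14]
Visit 4 → queue [14]
Visit 14 → queue []

Visit order: 1, 3, 11, 10, 8, 0, 12, 15, 13, 16, 5, 9, 2, 6, 7, 4, 14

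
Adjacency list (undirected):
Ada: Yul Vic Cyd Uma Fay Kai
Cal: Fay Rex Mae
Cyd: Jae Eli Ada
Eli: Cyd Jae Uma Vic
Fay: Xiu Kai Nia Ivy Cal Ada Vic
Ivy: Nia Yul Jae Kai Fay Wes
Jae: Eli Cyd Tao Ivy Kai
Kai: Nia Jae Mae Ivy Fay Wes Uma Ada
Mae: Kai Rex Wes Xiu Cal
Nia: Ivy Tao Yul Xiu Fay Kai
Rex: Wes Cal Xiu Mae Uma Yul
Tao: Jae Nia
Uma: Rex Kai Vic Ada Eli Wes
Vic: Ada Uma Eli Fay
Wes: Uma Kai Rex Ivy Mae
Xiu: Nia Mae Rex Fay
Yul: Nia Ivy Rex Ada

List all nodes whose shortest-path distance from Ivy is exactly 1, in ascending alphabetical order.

Level 0: Ivy
Level 1: Fay, Jae, Kai, Nia, Wes, Yul
Level 2: Ada, Cal, Cyd, Eli, Mae, Rex, Tao, Uma, Vic, Xiu

Fay, Jae, Kai, Nia, Wes, Yul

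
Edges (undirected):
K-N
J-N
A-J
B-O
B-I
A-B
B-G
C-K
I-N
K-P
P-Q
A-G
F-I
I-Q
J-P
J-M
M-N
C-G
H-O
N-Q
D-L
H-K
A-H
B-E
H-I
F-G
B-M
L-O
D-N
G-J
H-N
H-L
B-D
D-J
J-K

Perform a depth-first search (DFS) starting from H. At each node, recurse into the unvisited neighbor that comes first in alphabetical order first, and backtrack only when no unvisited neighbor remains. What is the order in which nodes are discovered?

Visit H
H → A
A → B
B → D
D → J
J → G
G → C
C → K
K → N
N → I
I → F
I → Q
Q → P
N → M
D → L
L → O
B → E

H → A → B → D → J → G → C → K → N → I → F → Q → P → M → L → O → E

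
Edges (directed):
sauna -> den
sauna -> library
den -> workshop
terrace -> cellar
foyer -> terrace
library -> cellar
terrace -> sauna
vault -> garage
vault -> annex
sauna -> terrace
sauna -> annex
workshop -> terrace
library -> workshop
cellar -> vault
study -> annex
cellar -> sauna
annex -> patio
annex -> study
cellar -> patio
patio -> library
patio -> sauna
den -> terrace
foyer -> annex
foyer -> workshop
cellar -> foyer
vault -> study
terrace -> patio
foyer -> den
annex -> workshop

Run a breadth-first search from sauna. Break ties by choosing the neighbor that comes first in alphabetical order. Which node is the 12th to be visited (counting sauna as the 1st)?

garage

Visit sauna; enqueue annex, den, library, terrace → queue [annex, den, library, terrace]
Visit annex; enqueue patio, study, workshop → queue [den, library, terrace, patio, study, workshop]
Visit den → queue [library, terrace, patio, study, workshop]
Visit library; enqueue cellar → queue [terrace, patio, study, workshop, cellar]
Visit terrace → queue [patio, study, workshop, cellar]
Visit patio → queue [study, workshop, cellar]
Visit study → queue [workshop, cellar]
Visit workshop → queue [cellar]
Visit cellar; enqueue foyer, vault → queue [foyer, vault]
Visit foyer → queue [vault]
Visit vault; enqueue garage → queue [garage]
Visit garage → queue []

Visit order: sauna, annex, den, library, terrace, patio, study, workshop, cellar, foyer, vault, garage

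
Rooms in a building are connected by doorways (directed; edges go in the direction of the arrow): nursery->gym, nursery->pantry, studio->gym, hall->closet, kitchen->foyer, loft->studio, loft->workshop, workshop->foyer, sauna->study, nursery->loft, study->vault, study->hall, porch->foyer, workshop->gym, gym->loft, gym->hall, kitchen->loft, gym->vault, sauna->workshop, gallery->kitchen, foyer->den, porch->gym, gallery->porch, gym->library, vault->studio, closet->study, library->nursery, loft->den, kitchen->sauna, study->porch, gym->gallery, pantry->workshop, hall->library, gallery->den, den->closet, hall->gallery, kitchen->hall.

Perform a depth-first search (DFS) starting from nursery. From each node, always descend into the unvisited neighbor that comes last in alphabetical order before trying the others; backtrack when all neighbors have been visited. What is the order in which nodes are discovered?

Visit nursery
nursery → pantry
pantry → workshop
workshop → gym
gym → vault
vault → studio
gym → loft
loft → den
den → closet
closet → study
study → porch
porch → foyer
study → hall
hall → library
hall → gallery
gallery → kitchen
kitchen → sauna

nursery pantry workshop gym vault studio loft den closet study porch foyer hall library gallery kitchen sauna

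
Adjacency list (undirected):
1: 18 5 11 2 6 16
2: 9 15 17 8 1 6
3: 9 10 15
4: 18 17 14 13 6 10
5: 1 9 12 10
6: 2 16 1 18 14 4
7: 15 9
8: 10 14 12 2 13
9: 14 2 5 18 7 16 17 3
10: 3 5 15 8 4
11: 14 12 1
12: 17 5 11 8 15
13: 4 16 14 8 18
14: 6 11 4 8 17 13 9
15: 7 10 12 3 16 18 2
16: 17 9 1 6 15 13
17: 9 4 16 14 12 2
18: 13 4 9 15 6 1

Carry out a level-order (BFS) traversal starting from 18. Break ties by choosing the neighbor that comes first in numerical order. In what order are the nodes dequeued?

Visit 18; enqueue 1, 4, 6, 9, 13, 15 → queue [1, 4, 6, 9, 13, 15]
Visit 1; enqueue 2, 5, 11, 16 → queue [4, 6, 9, 13, 15, 2, 5, 11, 16]
Visit 4; enqueue 10, 14, 17 → queue [6, 9, 13, 15, 2, 5, 11, 16, 10, 14, 17]
Visit 6 → queue [9, 13, 15, 2, 5, 11, 16, 10, 14, 17]
Visit 9; enqueue 3, 7 → queue [13, 15, 2, 5, 11, 16, 10, 14, 17, 3, 7]
Visit 13; enqueue 8 → queue [15, 2, 5, 11, 16, 10, 14, 17, 3, 7, 8]
Visit 15; enqueue 12 → queue [2, 5, 11, 16, 10, 14, 17, 3, 7, 8, 12]
Visit 2 → queue [5, 11, 16, 10, 14, 17, 3, 7, 8, 12]
Visit 5 → queue [11, 16, 10, 14, 17, 3, 7, 8, 12]
Visit 11 → queue [16, 10, 14, 17, 3, 7, 8, 12]
Visit 16 → queue [10, 14, 17, 3, 7, 8, 12]
Visit 10 → queue [14, 17, 3, 7, 8, 12]
Visit 14 → queue [17, 3, 7, 8, 12]
Visit 17 → queue [3, 7, 8, 12]
Visit 3 → queue [7, 8, 12]
Visit 7 → queue [8, 12]
Visit 8 → queue [12]
Visit 12 → queue []

18, 1, 4, 6, 9, 13, 15, 2, 5, 11, 16, 10, 14, 17, 3, 7, 8, 12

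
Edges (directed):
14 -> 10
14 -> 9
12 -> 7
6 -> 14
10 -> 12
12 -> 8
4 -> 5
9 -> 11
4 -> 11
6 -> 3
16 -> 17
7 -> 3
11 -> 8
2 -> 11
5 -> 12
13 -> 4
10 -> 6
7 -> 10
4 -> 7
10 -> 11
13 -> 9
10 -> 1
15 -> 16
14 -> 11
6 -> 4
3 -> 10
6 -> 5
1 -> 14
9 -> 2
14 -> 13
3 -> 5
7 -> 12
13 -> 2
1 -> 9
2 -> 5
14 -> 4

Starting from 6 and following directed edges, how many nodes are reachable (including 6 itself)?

14

BFS from 6 visits: 6, 3, 4, 5, 14, 10, 7, 11, 12, 9, 13, 1, 8, 2
Reachable nodes: 14 of 17 total.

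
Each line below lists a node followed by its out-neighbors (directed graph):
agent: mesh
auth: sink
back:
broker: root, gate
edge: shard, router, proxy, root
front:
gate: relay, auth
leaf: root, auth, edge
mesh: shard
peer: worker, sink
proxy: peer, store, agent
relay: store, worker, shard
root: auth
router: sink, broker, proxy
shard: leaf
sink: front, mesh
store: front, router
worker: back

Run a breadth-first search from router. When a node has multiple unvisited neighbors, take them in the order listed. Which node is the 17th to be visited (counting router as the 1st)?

back

Visit router; enqueue sink, broker, proxy → queue [sink, broker, proxy]
Visit sink; enqueue front, mesh → queue [broker, proxy, front, mesh]
Visit broker; enqueue root, gate → queue [proxy, front, mesh, root, gate]
Visit proxy; enqueue peer, store, agent → queue [front, mesh, root, gate, peer, store, agent]
Visit front → queue [mesh, root, gate, peer, store, agent]
Visit mesh; enqueue shard → queue [root, gate, peer, store, agent, shard]
Visit root; enqueue auth → queue [gate, peer, store, agent, shard, auth]
Visit gate; enqueue relay → queue [peer, store, agent, shard, auth, relay]
Visit peer; enqueue worker → queue [store, agent, shard, auth, relay, worker]
Visit store → queue [agent, shard, auth, relay, worker]
Visit agent → queue [shard, auth, relay, worker]
Visit shard; enqueue leaf → queue [auth, relay, worker, leaf]
Visit auth → queue [relay, worker, leaf]
Visit relay → queue [worker, leaf]
Visit worker; enqueue back → queue [leaf, back]
Visit leaf; enqueue edge → queue [back, edge]
Visit back → queue [edge]
Visit edge → queue []

Visit order: router, sink, broker, proxy, front, mesh, root, gate, peer, store, agent, shard, auth, relay, worker, leaf, back, edge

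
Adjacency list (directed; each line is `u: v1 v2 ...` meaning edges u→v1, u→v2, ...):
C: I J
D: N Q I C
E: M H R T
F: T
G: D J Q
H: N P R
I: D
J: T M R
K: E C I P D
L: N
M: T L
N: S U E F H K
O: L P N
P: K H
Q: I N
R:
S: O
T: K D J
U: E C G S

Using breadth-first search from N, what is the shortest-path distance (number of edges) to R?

Level 0: N
Level 1: E, F, H, K, S, U
Level 2: C, D, G, I, M, O, P, R, T
Level 3: J, L, Q
R first appears at level 2.

2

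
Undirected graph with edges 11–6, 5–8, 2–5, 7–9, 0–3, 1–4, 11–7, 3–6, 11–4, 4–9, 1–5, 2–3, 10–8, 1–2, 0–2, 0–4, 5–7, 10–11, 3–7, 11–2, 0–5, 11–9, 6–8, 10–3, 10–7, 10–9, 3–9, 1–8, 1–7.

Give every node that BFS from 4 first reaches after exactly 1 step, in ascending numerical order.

Level 0: 4
Level 1: 0, 1, 9, 11
Level 2: 2, 3, 5, 6, 7, 8, 10

0, 1, 9, 11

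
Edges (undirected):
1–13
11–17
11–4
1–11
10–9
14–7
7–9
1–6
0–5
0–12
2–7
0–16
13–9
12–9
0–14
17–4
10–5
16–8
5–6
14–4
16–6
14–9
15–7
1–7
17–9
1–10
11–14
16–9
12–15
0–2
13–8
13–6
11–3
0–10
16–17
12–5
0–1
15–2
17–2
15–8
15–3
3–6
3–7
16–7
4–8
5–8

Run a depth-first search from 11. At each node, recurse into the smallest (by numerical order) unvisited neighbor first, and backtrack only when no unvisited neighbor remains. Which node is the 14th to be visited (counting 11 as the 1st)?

Visit 11
11 → 1
1 → 0
0 → 2
2 → 7
7 → 3
3 → 6
6 → 5
5 → 8
8 → 4
4 → 14
14 → 9
9 → 10
9 → 12
12 → 15
9 → 13
9 → 16
16 → 17

Visit order: 11, 1, 0, 2, 7, 3, 6, 5, 8, 4, 14, 9, 10, 12, 15, 13, 16, 17

12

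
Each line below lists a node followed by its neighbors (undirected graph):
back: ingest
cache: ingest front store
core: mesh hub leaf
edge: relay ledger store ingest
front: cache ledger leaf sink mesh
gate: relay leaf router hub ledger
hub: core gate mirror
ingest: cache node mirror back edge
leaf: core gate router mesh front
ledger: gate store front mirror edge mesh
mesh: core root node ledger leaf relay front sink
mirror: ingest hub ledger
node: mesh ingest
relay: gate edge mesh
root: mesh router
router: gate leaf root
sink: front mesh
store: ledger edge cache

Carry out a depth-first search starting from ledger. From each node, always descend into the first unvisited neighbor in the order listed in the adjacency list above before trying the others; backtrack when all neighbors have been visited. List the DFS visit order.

ledger, gate, relay, edge, store, cache, ingest, node, mesh, core, hub, mirror, leaf, router, root, front, sink, back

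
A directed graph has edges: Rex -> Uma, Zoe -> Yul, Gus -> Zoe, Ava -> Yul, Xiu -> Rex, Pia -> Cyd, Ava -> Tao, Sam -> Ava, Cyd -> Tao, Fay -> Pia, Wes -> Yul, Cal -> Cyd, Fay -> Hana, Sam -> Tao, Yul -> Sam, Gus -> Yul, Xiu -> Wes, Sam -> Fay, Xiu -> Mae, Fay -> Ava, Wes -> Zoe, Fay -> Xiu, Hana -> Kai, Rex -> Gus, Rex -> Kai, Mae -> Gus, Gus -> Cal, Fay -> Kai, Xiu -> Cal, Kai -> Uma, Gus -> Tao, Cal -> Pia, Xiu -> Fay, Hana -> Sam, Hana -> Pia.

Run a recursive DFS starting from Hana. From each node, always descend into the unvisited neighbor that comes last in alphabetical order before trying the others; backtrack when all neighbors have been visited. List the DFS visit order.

Hana, Sam, Tao, Fay, Xiu, Wes, Zoe, Yul, Rex, Uma, Kai, Gus, Cal, Pia, Cyd, Mae, Ava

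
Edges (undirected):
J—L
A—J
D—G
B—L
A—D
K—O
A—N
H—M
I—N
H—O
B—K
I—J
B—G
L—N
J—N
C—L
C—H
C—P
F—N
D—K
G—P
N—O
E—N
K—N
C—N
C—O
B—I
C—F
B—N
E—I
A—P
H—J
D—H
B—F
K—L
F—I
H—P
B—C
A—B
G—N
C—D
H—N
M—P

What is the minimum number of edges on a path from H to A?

Level 0: H
Level 1: C, D, J, M, N, O, P
Level 2: A, B, E, F, G, I, K, L
A first appears at level 2.

2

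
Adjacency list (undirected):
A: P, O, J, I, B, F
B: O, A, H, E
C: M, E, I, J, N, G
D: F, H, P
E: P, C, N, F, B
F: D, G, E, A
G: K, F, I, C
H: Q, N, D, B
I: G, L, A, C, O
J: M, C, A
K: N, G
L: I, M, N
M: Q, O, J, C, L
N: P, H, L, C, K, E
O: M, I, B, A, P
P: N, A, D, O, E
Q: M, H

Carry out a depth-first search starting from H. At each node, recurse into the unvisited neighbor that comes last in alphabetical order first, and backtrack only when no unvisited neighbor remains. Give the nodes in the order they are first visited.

H, Q, M, O, P, N, L, I, G, K, F, E, C, J, A, B, D

Visit H
H → Q
Q → M
M → O
O → P
P → N
N → L
L → I
I → G
G → K
G → F
F → E
E → C
C → J
J → A
A → B
F → D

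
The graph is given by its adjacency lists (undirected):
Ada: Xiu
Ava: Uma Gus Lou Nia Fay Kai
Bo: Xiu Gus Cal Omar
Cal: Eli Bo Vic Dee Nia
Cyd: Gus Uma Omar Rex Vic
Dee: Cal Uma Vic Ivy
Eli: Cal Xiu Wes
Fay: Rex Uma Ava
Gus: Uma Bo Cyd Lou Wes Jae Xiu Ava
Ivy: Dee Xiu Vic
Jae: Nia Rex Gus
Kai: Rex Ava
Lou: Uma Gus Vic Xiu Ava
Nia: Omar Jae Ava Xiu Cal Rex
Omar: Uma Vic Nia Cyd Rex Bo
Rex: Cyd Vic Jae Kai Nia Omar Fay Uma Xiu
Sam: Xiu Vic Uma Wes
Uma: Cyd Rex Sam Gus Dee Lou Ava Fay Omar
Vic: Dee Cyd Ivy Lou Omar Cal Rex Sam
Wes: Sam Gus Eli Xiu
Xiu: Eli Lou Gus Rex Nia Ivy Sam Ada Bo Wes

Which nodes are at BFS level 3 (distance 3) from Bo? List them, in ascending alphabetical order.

Level 0: Bo
Level 1: Cal, Gus, Omar, Xiu
Level 2: Ada, Ava, Cyd, Dee, Eli, Ivy, Jae, Lou, Nia, Rex, Sam, Uma, Vic, Wes
Level 3: Fay, Kai

Fay, Kai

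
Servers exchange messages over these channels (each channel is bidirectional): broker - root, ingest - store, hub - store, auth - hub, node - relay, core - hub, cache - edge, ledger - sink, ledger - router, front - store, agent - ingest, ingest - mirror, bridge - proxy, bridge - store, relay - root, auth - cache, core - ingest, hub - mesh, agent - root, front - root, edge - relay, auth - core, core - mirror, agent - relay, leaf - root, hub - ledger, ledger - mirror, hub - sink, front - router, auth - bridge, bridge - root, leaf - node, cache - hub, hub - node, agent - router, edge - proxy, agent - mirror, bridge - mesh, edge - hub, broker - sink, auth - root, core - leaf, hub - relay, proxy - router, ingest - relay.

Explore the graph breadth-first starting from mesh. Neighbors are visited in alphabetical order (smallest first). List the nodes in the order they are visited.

Visit mesh; enqueue bridge, hub → queue [bridge, hub]
Visit bridge; enqueue auth, proxy, root, store → queue [hub, auth, proxy, root, store]
Visit hub; enqueue cache, core, edge, ledger, node, relay, sink → queue [auth, proxy, root, store, cache, core, edge, ledger, node, relay, sink]
Visit auth → queue [proxy, root, store, cache, core, edge, ledger, node, relay, sink]
Visit proxy; enqueue router → queue [root, store, cache, core, edge, ledger, node, relay, sink, router]
Visit root; enqueue agent, broker, front, leaf → queue [store, cache, core, edge, ledger, node, relay, sink, router, agent, broker, front, leaf]
Visit store; enqueue ingest → queue [cache, core, edge, ledger, node, relay, sink, router, agent, broker, front, leaf, ingest]
Visit cache → queue [core, edge, ledger, node, relay, sink, router, agent, broker, front, leaf, ingest]
Visit core; enqueue mirror → queue [edge, ledger, node, relay, sink, router, agent, broker, front, leaf, ingest, mirror]
Visit edge → queue [ledger, node, relay, sink, router, agent, broker, front, leaf, ingest, mirror]
Visit ledger → queue [node, relay, sink, router, agent, broker, front, leaf, ingest, mirror]
Visit node → queue [relay, sink, router, agent, broker, front, leaf, ingest, mirror]
Visit relay → queue [sink, router, agent, broker, front, leaf, ingest, mirror]
Visit sink → queue [router, agent, broker, front, leaf, ingest, mirror]
Visit router → queue [agent, broker, front, leaf, ingest, mirror]
Visit agent → queue [broker, front, leaf, ingest, mirror]
Visit broker → queue [front, leaf, ingest, mirror]
Visit front → queue [leaf, ingest, mirror]
Visit leaf → queue [ingest, mirror]
Visit ingest → queue [mirror]
Visit mirror → queue []

mesh, bridge, hub, auth, proxy, root, store, cache, core, edge, ledger, node, relay, sink, router, agent, broker, front, leaf, ingest, mirror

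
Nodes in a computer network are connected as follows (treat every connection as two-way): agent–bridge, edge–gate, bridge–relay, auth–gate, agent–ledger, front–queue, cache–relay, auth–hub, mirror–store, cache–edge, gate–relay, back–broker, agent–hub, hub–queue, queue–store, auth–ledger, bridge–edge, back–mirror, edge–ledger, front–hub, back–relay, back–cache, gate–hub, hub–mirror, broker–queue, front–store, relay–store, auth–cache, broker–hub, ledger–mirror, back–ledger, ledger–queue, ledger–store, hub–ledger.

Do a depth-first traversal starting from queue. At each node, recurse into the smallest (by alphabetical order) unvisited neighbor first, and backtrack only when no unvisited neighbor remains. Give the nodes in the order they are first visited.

queue broker back cache auth gate edge bridge agent hub front store ledger mirror relay

Visit queue
queue → broker
broker → back
back → cache
cache → auth
auth → gate
gate → edge
edge → bridge
bridge → agent
agent → hub
hub → front
front → store
store → ledger
ledger → mirror
store → relay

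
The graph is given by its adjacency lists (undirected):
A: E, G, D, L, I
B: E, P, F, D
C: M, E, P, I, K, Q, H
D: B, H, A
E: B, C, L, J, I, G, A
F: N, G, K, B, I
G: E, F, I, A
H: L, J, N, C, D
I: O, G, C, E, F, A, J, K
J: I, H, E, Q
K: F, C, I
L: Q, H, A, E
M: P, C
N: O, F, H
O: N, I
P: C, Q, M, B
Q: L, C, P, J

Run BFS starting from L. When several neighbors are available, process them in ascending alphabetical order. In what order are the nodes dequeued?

Visit L; enqueue A, E, H, Q → queue [A, E, H, Q]
Visit A; enqueue D, G, I → queue [E, H, Q, D, G, I]
Visit E; enqueue B, C, J → queue [H, Q, D, G, I, B, C, J]
Visit H; enqueue N → queue [Q, D, G, I, B, C, J, N]
Visit Q; enqueue P → queue [D, G, I, B, C, J, N, P]
Visit D → queue [G, I, B, C, J, N, P]
Visit G; enqueue F → queue [I, B, C, J, N, P, F]
Visit I; enqueue K, O → queue [B, C, J, N, P, F, K, O]
Visit B → queue [C, J, N, P, F, K, O]
Visit C; enqueue M → queue [J, N, P, F, K, O, M]
Visit J → queue [N, P, F, K, O, M]
Visit N → queue [P, F, K, O, M]
Visit P → queue [F, K, O, M]
Visit F → queue [K, O, M]
Visit K → queue [O, M]
Visit O → queue [M]
Visit M → queue []

L A E H Q D G I B C J N P F K O M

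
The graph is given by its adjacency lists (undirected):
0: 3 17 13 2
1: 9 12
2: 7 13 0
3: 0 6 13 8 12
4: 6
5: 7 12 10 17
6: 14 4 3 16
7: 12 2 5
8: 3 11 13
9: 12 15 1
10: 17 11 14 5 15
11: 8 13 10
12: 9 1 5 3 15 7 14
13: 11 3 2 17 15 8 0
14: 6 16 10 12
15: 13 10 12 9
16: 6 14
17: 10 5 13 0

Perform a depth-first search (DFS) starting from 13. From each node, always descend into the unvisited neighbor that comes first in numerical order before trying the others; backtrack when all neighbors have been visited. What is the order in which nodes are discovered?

Visit 13
13 → 0
0 → 2
2 → 7
7 → 5
5 → 10
10 → 11
11 → 8
8 → 3
3 → 6
6 → 4
6 → 14
14 → 12
12 → 1
1 → 9
9 → 15
14 → 16
10 → 17

13, 0, 2, 7, 5, 10, 11, 8, 3, 6, 4, 14, 12, 1, 9, 15, 16, 17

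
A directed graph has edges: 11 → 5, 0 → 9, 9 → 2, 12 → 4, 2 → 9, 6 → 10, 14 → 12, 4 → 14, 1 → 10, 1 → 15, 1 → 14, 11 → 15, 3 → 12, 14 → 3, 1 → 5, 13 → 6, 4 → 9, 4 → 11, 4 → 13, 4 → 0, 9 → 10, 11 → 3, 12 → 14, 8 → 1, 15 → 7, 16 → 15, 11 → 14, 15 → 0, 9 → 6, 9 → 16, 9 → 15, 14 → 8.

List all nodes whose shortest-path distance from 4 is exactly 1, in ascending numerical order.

0, 9, 11, 13, 14

Level 0: 4
Level 1: 0, 9, 11, 13, 14
Level 2: 2, 3, 5, 6, 8, 10, 12, 15, 16
Level 3: 1, 7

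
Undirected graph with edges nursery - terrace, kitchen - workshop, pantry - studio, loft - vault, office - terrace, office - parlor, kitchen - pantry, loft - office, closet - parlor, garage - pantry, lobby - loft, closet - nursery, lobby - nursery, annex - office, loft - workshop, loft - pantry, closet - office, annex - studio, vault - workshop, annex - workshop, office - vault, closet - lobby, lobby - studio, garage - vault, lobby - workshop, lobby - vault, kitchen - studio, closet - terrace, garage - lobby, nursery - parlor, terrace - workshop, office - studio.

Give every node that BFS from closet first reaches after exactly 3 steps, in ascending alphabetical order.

kitchen, pantry

Level 0: closet
Level 1: lobby, nursery, office, parlor, terrace
Level 2: annex, garage, loft, studio, vault, workshop
Level 3: kitchen, pantry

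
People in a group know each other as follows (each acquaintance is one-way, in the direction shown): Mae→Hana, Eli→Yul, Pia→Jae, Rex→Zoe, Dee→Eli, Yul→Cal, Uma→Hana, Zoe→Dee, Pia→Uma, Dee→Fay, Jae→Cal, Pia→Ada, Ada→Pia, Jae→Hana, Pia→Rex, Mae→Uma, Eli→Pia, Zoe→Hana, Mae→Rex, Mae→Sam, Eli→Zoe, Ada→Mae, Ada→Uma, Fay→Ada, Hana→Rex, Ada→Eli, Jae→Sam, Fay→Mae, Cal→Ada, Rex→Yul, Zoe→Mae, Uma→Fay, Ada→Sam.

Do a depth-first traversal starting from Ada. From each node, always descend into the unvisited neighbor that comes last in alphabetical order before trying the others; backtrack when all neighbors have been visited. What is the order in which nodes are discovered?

Visit Ada
Ada → Uma
Uma → Hana
Hana → Rex
Rex → Zoe
Zoe → Mae
Mae → Sam
Zoe → Dee
Dee → Fay
Dee → Eli
Eli → Yul
Yul → Cal
Eli → Pia
Pia → Jae

Ada, Uma, Hana, Rex, Zoe, Mae, Sam, Dee, Fay, Eli, Yul, Cal, Pia, Jae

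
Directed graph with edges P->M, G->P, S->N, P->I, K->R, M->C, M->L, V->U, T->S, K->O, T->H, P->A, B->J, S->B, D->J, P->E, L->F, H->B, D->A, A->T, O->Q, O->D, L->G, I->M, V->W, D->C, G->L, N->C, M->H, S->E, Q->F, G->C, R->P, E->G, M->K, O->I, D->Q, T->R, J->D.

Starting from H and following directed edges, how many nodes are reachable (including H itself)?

20

BFS from H visits: H, B, J, D, Q, C, A, F, T, S, R, N, E, P, G, M, I, L, K, O
Reachable nodes: 20 of 23 total.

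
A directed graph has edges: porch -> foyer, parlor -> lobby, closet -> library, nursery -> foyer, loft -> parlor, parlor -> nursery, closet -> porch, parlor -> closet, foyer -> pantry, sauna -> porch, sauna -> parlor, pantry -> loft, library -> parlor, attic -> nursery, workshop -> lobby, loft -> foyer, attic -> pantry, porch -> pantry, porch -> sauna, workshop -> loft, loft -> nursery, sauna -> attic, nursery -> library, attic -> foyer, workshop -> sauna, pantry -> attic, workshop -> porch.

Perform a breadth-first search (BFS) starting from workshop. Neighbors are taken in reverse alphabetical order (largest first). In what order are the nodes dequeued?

Visit workshop; enqueue sauna, porch, loft, lobby → queue [sauna, porch, loft, lobby]
Visit sauna; enqueue parlor, attic → queue [porch, loft, lobby, parlor, attic]
Visit porch; enqueue pantry, foyer → queue [loft, lobby, parlor, attic, pantry, foyer]
Visit loft; enqueue nursery → queue [lobby, parlor, attic, pantry, foyer, nursery]
Visit lobby → queue [parlor, attic, pantry, foyer, nursery]
Visit parlor; enqueue closet → queue [attic, pantry, foyer, nursery, closet]
Visit attic → queue [pantry, foyer, nursery, closet]
Visit pantry → queue [foyer, nursery, closet]
Visit foyer → queue [nursery, closet]
Visit nursery; enqueue library → queue [closet, library]
Visit closet → queue [library]
Visit library → queue []

workshop sauna porch loft lobby parlor attic pantry foyer nursery closet library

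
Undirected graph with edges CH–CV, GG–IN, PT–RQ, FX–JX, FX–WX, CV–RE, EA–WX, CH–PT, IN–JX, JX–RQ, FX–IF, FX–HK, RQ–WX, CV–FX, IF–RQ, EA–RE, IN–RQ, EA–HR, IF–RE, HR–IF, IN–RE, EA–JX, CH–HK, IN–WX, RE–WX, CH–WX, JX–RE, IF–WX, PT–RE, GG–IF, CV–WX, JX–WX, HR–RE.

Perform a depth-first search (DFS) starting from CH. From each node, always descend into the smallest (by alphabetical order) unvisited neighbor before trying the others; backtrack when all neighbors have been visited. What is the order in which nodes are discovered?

Visit CH
CH → CV
CV → FX
FX → HK
FX → IF
IF → GG
GG → IN
IN → JX
JX → EA
EA → HR
HR → RE
RE → PT
PT → RQ
RQ → WX

CH → CV → FX → HK → IF → GG → IN → JX → EA → HR → RE → PT → RQ → WX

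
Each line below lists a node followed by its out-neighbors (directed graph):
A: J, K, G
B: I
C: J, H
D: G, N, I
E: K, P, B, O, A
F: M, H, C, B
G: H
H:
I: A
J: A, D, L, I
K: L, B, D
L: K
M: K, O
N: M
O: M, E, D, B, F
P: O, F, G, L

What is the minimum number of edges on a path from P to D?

Level 0: P
Level 1: F, G, L, O
Level 2: B, C, D, E, H, K, M
Level 3: A, I, J, N
D first appears at level 2.

2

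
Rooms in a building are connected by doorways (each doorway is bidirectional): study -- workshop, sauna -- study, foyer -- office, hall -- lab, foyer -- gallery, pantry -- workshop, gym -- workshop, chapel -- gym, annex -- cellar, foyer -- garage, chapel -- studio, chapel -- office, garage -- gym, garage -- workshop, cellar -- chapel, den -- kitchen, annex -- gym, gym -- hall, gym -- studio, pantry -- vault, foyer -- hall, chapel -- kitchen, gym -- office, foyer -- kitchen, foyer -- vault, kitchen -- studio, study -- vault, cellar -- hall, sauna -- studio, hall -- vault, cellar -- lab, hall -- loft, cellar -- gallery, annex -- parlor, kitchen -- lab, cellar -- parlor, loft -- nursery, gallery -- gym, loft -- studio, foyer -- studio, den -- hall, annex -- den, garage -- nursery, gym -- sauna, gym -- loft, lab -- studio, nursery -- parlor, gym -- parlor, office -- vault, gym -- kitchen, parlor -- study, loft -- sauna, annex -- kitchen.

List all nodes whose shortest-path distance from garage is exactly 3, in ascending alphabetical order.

Level 0: garage
Level 1: foyer, gym, nursery, workshop
Level 2: annex, chapel, gallery, hall, kitchen, loft, office, pantry, parlor, sauna, studio, study, vault
Level 3: cellar, den, lab

cellar, den, lab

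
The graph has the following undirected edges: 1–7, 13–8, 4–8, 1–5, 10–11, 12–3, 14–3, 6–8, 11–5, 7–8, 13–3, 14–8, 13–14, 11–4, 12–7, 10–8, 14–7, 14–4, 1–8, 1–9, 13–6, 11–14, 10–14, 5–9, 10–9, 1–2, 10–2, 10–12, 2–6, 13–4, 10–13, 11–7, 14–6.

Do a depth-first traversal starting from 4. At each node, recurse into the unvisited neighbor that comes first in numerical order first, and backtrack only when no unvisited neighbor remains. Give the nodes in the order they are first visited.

4, 8, 1, 2, 6, 13, 3, 12, 7, 11, 5, 9, 10, 14

Visit 4
4 → 8
8 → 1
1 → 2
2 → 6
6 → 13
13 → 3
3 → 12
12 → 7
7 → 11
11 → 5
5 → 9
9 → 10
10 → 14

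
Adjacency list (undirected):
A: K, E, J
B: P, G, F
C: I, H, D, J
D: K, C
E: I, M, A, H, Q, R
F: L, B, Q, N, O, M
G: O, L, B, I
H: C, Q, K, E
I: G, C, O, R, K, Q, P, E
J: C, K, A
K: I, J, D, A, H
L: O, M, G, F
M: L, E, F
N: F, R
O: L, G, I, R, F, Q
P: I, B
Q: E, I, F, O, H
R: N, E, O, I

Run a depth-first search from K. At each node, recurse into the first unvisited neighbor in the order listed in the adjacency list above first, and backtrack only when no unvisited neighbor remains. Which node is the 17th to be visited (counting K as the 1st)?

R

Visit K
K → I
I → G
G → O
O → L
L → M
M → E
E → A
A → J
J → C
C → H
H → Q
Q → F
F → B
B → P
F → N
N → R
C → D

Visit order: K, I, G, O, L, M, E, A, J, C, H, Q, F, B, P, N, R, D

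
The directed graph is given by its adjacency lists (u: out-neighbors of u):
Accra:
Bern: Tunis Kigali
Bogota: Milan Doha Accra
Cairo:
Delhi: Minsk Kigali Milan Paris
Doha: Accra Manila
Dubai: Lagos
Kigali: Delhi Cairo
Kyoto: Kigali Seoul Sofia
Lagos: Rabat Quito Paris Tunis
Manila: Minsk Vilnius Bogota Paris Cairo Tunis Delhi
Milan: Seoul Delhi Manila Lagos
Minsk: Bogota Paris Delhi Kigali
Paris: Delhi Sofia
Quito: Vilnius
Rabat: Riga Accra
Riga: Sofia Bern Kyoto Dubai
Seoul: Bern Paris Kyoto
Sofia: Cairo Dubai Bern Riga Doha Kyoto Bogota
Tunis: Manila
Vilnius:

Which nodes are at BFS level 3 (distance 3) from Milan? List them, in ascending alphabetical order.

Level 0: Milan
Level 1: Delhi, Lagos, Manila, Seoul
Level 2: Bern, Bogota, Cairo, Kigali, Kyoto, Minsk, Paris, Quito, Rabat, Tunis, Vilnius
Level 3: Accra, Doha, Riga, Sofia
Level 4: Dubai

Accra, Doha, Riga, Sofia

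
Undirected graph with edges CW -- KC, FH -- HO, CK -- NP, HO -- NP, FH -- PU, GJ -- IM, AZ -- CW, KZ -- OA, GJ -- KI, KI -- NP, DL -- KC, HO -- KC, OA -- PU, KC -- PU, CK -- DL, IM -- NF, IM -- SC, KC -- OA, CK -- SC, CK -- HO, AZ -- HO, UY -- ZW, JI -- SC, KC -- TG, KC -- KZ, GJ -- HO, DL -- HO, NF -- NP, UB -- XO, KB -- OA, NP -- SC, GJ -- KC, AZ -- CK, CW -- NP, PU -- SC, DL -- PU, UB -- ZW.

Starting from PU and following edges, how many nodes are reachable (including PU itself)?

BFS from PU visits: PU, SC, OA, KC, FH, DL, NP, JI, IM, CK, KZ, KB, TG, HO, GJ, CW, NF, KI, AZ
Reachable nodes: 19 of 23 total.

19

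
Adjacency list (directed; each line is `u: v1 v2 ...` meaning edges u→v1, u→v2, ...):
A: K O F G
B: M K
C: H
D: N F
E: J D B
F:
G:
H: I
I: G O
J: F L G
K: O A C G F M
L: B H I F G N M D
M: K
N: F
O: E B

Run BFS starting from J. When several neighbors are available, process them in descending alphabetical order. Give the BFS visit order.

Visit J; enqueue L, G, F → queue [L, G, F]
Visit L; enqueue N, M, I, H, D, B → queue [G, F, N, M, I, H, D, B]
Visit G → queue [F, N, M, I, H, D, B]
Visit F → queue [N, M, I, H, D, B]
Visit N → queue [M, I, H, D, B]
Visit M; enqueue K → queue [I, H, D, B, K]
Visit I; enqueue O → queue [H, D, B, K, O]
Visit H → queue [D, B, K, O]
Visit D → queue [B, K, O]
Visit B → queue [K, O]
Visit K; enqueue C, A → queue [O, C, A]
Visit O; enqueue E → queue [C, A, E]
Visit C → queue [A, E]
Visit A → queue [E]
Visit E → queue []

J L G F N M I H D B K O C A E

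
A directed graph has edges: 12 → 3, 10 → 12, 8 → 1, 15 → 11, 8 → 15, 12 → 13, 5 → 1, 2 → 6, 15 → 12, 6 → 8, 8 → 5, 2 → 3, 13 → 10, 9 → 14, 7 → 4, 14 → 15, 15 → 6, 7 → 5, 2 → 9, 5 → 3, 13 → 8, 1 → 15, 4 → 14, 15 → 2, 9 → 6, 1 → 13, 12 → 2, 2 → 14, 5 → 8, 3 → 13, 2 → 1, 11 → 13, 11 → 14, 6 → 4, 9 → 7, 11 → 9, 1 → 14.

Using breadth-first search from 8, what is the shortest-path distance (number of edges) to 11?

2

Level 0: 8
Level 1: 1, 5, 15
Level 2: 2, 3, 6, 11, 12, 13, 14
Level 3: 4, 9, 10
Level 4: 7
11 first appears at level 2.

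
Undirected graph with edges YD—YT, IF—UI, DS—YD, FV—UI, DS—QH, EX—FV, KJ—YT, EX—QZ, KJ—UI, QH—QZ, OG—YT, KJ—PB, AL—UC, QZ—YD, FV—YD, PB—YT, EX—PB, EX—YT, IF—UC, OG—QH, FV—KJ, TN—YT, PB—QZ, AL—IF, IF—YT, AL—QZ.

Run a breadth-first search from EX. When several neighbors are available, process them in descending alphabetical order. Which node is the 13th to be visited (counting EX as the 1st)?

UI

Visit EX; enqueue YT, QZ, PB, FV → queue [YT, QZ, PB, FV]
Visit YT; enqueue YD, TN, OG, KJ, IF → queue [QZ, PB, FV, YD, TN, OG, KJ, IF]
Visit QZ; enqueue QH, AL → queue [PB, FV, YD, TN, OG, KJ, IF, QH, AL]
Visit PB → queue [FV, YD, TN, OG, KJ, IF, QH, AL]
Visit FV; enqueue UI → queue [YD, TN, OG, KJ, IF, QH, AL, UI]
Visit YD; enqueue DS → queue [TN, OG, KJ, IF, QH, AL, UI, DS]
Visit TN → queue [OG, KJ, IF, QH, AL, UI, DS]
Visit OG → queue [KJ, IF, QH, AL, UI, DS]
Visit KJ → queue [IF, QH, AL, UI, DS]
Visit IF; enqueue UC → queue [QH, AL, UI, DS, UC]
Visit QH → queue [AL, UI, DS, UC]
Visit AL → queue [UI, DS, UC]
Visit UI → queue [DS, UC]
Visit DS → queue [UC]
Visit UC → queue []

Visit order: EX, YT, QZ, PB, FV, YD, TN, OG, KJ, IF, QH, AL, UI, DS, UC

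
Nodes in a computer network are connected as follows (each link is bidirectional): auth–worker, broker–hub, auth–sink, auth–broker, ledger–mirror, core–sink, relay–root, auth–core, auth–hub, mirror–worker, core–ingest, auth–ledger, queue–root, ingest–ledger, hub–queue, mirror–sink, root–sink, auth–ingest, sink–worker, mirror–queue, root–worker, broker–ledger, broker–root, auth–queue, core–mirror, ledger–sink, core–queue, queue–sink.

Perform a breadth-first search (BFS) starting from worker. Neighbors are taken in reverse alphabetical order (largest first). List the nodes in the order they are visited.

worker, sink, root, mirror, auth, queue, ledger, core, relay, broker, ingest, hub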